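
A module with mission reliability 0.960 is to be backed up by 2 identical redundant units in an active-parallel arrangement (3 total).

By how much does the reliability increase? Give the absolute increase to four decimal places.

R_before = 0.960
R_after = 1 − (1 − 0.960)^3 = 0.9999
ΔR = 0.9999 − 0.960 = 0.0399

0.0399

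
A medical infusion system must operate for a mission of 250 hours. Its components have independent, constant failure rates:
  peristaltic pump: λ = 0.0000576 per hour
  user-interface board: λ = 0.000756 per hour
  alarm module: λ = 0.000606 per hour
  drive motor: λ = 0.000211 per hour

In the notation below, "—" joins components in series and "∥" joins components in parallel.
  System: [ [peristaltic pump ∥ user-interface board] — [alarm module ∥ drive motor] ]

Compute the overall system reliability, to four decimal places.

0.9903

R(peristaltic pump) = exp(−0.0000576 × 250) = 0.985703
R(user-interface board) = exp(−0.000756 × 250) = 0.827787
R(alarm module) = exp(−0.000606 × 250) = 0.859418
R(drive motor) = exp(−0.000211 × 250) = 0.948617
Parallel (peristaltic pump and user-interface board): 1 − (1 − 0.985703)(1 − 0.827787) = 0.997538
Parallel (alarm module and drive motor): 1 − (1 − 0.859418)(1 − 0.948617) = 0.992776
Series ([0.997538] and [0.992776]): 0.997538 × 0.992776 = 0.9903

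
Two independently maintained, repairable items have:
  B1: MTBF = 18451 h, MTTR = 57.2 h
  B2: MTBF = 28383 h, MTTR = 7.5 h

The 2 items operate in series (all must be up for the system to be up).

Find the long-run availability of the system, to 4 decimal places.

0.9966

A(B1) = MTBF/(MTBF+MTTR) = 18451/(18451+57.2) = 0.996909
A(B2) = MTBF/(MTBF+MTTR) = 28383/(28383+7.5) = 0.999736
Series availability: 0.996909 × 0.999736 = 0.9966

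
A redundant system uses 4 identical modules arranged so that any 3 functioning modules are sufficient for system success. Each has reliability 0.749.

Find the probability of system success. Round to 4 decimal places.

0.7366

R = Σ_{i=3}^{4} C(4,i) p^i (1−p)^{4−i} with p = 0.749
C(4,3)·0.749^3·0.251^1 = 0.421871
C(4,4)·0.749^4·0.251^0 = 0.314722
Sum = 0.7366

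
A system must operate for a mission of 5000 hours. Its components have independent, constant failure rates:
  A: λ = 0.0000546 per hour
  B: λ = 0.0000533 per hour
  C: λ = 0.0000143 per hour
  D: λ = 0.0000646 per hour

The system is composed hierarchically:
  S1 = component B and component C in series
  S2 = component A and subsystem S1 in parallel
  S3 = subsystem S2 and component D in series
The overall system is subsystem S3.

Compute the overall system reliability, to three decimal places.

0.674

R(A) = exp(−0.0000546 × 5000) = 0.76109
R(B) = exp(−0.0000533 × 5000) = 0.76606
R(C) = exp(−0.0000143 × 5000) = 0.93100
R(D) = exp(−0.0000646 × 5000) = 0.72397
Series (B and C): 0.76606 × 0.93100 = 0.71320
Parallel (A and [0.71320]): 1 − (1 − 0.76109)(1 − 0.71320) = 0.93148
Series ([0.93148] and D): 0.93148 × 0.72397 = 0.674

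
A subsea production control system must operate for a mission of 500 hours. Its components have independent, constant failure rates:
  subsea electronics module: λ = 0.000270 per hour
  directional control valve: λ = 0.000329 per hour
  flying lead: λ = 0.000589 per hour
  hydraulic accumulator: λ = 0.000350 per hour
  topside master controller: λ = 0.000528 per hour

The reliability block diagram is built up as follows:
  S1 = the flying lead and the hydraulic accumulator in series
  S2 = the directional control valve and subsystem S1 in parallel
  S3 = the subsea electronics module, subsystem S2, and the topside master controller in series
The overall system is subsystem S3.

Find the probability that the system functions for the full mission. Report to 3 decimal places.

0.633

R(subsea electronics module) = exp(−0.000270 × 500) = 0.87372
R(directional control valve) = exp(−0.000329 × 500) = 0.84832
R(flying lead) = exp(−0.000589 × 500) = 0.74490
R(hydraulic accumulator) = exp(−0.000350 × 500) = 0.83946
R(topside master controller) = exp(−0.000528 × 500) = 0.76797
Series (flying lead and hydraulic accumulator): 0.74490 × 0.83946 = 0.62531
Parallel (directional control valve and [0.62531]): 1 − (1 − 0.84832)(1 − 0.62531) = 0.94317
Series (subsea electronics module, [0.94317], and topside master controller): 0.87372 × 0.94317 × 0.76797 = 0.633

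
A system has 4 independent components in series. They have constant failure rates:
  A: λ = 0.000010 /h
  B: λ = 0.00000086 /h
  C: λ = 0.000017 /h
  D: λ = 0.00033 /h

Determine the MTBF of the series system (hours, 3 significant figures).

Series of exponential components: λ_sys = Σ λ_i
λ_sys = 0.000010 + 0.00000086 + 0.000017 + 0.00033 = 3.5786e-04 /h
MTBF = 1 / λ_sys = 2790 h

2790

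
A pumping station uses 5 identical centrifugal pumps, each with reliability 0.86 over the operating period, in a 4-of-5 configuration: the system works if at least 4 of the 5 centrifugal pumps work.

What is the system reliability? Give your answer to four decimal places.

0.8533

R = Σ_{i=4}^{5} C(5,i) p^i (1−p)^{5−i} with p = 0.86
C(5,4)·0.86^4·0.14^1 = 0.382906
C(5,5)·0.86^5·0.14^0 = 0.470427
Sum = 0.8533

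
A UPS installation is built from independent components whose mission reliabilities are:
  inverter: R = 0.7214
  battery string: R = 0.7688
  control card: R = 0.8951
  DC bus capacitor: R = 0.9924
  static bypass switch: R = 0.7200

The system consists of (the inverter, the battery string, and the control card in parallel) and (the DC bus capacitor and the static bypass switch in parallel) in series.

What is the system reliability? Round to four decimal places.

Parallel (inverter, battery string, and control card): 1 − (1 − 0.721400)(1 − 0.768800)(1 − 0.895100) = 0.993243
Parallel (DC bus capacitor and static bypass switch): 1 − (1 − 0.992400)(1 − 0.720000) = 0.997872
Series ([0.993243] and [0.997872]): 0.993243 × 0.997872 = 0.9911

0.9911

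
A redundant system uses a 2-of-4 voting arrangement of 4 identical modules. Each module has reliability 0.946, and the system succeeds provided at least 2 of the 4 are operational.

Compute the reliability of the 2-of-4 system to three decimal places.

R = Σ_{i=2}^{4} C(4,i) p^i (1−p)^{4−i} with p = 0.946
C(4,2)·0.946^2·0.054^2 = 0.01566
C(4,3)·0.946^3·0.054^1 = 0.18286
C(4,4)·0.946^4·0.054^0 = 0.80087
Sum = 0.999

0.999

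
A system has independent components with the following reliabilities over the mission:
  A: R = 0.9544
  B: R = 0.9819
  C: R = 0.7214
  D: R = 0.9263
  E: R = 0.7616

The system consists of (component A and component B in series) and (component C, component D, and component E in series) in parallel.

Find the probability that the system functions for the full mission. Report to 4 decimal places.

0.9691

Series (A and B): 0.954400 × 0.981900 = 0.937125
Series (C, D, and E): 0.721400 × 0.926300 × 0.761600 = 0.508926
Parallel ([0.937125] and [0.508926]): 1 − (1 − 0.937125)(1 − 0.508926) = 0.9691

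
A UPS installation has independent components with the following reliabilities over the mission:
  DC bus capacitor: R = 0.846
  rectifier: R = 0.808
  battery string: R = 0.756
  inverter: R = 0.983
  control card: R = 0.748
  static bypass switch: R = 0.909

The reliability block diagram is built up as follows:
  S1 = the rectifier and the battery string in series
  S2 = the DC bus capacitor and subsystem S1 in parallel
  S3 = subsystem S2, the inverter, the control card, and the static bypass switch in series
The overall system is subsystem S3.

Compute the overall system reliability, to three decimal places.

0.628

Series (rectifier and battery string): 0.80800 × 0.75600 = 0.61085
Parallel (DC bus capacitor and [0.61085]): 1 − (1 − 0.84600)(1 − 0.61085) = 0.94007
Series ([0.94007], inverter, control card, and static bypass switch): 0.94007 × 0.98300 × 0.74800 × 0.90900 = 0.628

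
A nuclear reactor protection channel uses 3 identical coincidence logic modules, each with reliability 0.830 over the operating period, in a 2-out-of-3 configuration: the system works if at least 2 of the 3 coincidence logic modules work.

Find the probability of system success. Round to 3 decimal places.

R = Σ_{i=2}^{3} C(3,i) p^i (1−p)^{3−i} with p = 0.830
C(3,2)·0.830^2·0.170^1 = 0.35134
C(3,3)·0.830^3·0.170^0 = 0.57179
Sum = 0.923

0.923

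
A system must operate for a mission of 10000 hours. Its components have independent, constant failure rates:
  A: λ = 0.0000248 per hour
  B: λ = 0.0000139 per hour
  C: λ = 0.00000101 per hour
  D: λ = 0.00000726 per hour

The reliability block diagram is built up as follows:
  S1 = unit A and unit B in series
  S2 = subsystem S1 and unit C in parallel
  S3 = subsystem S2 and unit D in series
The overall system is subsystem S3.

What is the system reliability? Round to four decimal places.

0.9270

R(A) = exp(−0.0000248 × 10000) = 0.780360
R(B) = exp(−0.0000139 × 10000) = 0.870228
R(C) = exp(−0.00000101 × 10000) = 0.989951
R(D) = exp(−0.00000726 × 10000) = 0.929973
Series (A and B): 0.780360 × 0.870228 = 0.679091
Parallel ([0.679091] and C): 1 − (1 − 0.679091)(1 − 0.989951) = 0.996775
Series ([0.996775] and D): 0.996775 × 0.929973 = 0.9270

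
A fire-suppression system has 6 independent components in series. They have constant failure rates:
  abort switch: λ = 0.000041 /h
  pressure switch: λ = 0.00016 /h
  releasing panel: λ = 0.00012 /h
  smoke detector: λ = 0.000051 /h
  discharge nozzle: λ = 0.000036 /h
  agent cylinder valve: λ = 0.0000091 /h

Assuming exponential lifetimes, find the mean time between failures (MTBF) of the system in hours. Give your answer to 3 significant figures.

Series of exponential components: λ_sys = Σ λ_i
λ_sys = 0.000041 + 0.00016 + 0.00012 + 0.000051 + 0.000036 + 0.0000091 = 4.1710e-04 /h
MTBF = 1 / λ_sys = 2400 h

2400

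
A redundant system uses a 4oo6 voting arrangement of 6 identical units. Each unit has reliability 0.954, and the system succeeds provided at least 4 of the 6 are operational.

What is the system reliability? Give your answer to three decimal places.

0.998

R = Σ_{i=4}^{6} C(6,i) p^i (1−p)^{6−i} with p = 0.954
C(6,4)·0.954^4·0.046^2 = 0.02629
C(6,5)·0.954^5·0.046^1 = 0.21810
C(6,6)·0.954^6·0.046^0 = 0.75386
Sum = 0.998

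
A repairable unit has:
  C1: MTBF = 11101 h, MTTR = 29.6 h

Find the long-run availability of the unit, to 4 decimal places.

A(C1) = MTBF/(MTBF+MTTR) = 11101/(11101+29.6) = 0.9973

0.9973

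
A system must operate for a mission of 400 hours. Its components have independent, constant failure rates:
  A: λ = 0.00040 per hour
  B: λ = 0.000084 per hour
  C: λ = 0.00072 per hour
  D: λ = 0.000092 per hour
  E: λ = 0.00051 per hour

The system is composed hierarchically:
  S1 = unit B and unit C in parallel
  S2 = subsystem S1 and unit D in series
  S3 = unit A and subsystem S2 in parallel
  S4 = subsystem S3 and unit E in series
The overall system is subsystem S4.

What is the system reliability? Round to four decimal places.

R(A) = exp(−0.00040 × 400) = 0.852144
R(B) = exp(−0.000084 × 400) = 0.966958
R(C) = exp(−0.00072 × 400) = 0.749762
R(D) = exp(−0.000092 × 400) = 0.963869
R(E) = exp(−0.00051 × 400) = 0.815462
Parallel (B and C): 1 − (1 − 0.966958)(1 − 0.749762) = 0.991732
Series ([0.991732] and D): 0.991732 × 0.963869 = 0.955900
Parallel (A and [0.955900]): 1 − (1 − 0.852144)(1 − 0.955900) = 0.993480
Series ([0.993480] and E): 0.993480 × 0.815462 = 0.8101

0.8101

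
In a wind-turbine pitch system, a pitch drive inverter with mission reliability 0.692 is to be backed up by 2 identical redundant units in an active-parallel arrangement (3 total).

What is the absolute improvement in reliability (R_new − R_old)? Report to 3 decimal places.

R_before = 0.692
R_after = 1 − (1 − 0.692)^3 = 0.971
ΔR = 0.971 − 0.692 = 0.279

0.279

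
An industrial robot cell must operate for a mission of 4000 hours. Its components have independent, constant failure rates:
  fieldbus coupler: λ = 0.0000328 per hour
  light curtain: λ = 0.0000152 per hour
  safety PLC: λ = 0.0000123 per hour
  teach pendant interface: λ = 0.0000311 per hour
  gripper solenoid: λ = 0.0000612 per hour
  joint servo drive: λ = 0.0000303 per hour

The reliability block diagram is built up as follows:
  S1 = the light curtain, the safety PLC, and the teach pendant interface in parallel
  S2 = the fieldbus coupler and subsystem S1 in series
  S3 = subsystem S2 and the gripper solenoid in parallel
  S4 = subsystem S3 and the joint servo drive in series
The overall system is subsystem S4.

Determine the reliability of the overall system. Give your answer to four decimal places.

0.8621

R(fieldbus coupler) = exp(−0.0000328 × 4000) = 0.877042
R(light curtain) = exp(−0.0000152 × 4000) = 0.941011
R(safety PLC) = exp(−0.0000123 × 4000) = 0.951991
R(teach pendant interface) = exp(−0.0000311 × 4000) = 0.883027
R(gripper solenoid) = exp(−0.0000612 × 4000) = 0.782861
R(joint servo drive) = exp(−0.0000303 × 4000) = 0.885857
Parallel (light curtain, safety PLC, and teach pendant interface): 1 − (1 − 0.941011)(1 − 0.951991)(1 − 0.883027) = 0.999669
Series (fieldbus coupler and [0.999669]): 0.877042 × 0.999669 = 0.876752
Parallel ([0.876752] and gripper solenoid): 1 − (1 − 0.876752)(1 − 0.782861) = 0.973238
Series ([0.973238] and joint servo drive): 0.973238 × 0.885857 = 0.8621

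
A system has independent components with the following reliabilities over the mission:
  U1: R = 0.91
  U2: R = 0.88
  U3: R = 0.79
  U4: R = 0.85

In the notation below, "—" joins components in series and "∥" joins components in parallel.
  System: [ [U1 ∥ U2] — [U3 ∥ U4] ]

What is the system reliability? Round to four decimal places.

Parallel (U1 and U2): 1 − (1 − 0.910000)(1 − 0.880000) = 0.989200
Parallel (U3 and U4): 1 − (1 − 0.790000)(1 − 0.850000) = 0.968500
Series ([0.989200] and [0.968500]): 0.989200 × 0.968500 = 0.9580

0.9580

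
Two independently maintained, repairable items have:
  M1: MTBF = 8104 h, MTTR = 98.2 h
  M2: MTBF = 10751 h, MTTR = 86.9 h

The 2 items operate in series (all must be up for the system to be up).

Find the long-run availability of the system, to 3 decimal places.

0.980

A(M1) = MTBF/(MTBF+MTTR) = 8104/(8104+98.2) = 0.988028
A(M2) = MTBF/(MTBF+MTTR) = 10751/(10751+86.9) = 0.991982
Series availability: 0.988028 × 0.991982 = 0.980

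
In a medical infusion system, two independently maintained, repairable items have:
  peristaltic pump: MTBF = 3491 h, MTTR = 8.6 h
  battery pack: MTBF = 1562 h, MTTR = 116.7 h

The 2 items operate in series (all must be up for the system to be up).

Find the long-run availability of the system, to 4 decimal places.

0.9282

A(peristaltic pump) = MTBF/(MTBF+MTTR) = 3491/(3491+8.6) = 0.997543
A(battery pack) = MTBF/(MTBF+MTTR) = 1562/(1562+116.7) = 0.930482
Series availability: 0.997543 × 0.930482 = 0.9282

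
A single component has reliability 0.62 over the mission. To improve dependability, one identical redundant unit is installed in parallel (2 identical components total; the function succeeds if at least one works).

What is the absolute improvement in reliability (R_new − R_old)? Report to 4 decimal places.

R_before = 0.62
R_after = 1 − (1 − 0.62)^2 = 0.8556
ΔR = 0.8556 − 0.62 = 0.2356

0.2356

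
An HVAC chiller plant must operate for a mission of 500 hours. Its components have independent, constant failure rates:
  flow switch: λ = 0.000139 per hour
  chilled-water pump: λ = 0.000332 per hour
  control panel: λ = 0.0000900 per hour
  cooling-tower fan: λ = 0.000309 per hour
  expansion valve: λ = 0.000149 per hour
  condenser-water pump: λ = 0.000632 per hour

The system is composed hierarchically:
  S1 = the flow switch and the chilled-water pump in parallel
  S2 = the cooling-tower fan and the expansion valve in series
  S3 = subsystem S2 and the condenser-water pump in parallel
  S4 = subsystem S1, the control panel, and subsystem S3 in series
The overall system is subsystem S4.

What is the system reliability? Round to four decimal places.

R(flow switch) = exp(−0.000139 × 500) = 0.932860
R(chilled-water pump) = exp(−0.000332 × 500) = 0.847046
R(control panel) = exp(−0.0000900 × 500) = 0.955997
R(cooling-tower fan) = exp(−0.000309 × 500) = 0.856843
R(expansion valve) = exp(−0.000149 × 500) = 0.928207
R(condenser-water pump) = exp(−0.000632 × 500) = 0.729059
Parallel (flow switch and chilled-water pump): 1 − (1 − 0.932860)(1 − 0.847046) = 0.989731
Series (cooling-tower fan and expansion valve): 0.856843 × 0.928207 = 0.795328
Parallel ([0.795328] and condenser-water pump): 1 − (1 − 0.795328)(1 − 0.729059) = 0.944546
Series ([0.989731], control panel, and [0.944546]): 0.989731 × 0.955997 × 0.944546 = 0.8937

0.8937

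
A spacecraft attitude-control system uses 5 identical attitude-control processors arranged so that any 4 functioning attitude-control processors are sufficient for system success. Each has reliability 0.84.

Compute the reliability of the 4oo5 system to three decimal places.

0.817

R = Σ_{i=4}^{5} C(5,i) p^i (1−p)^{5−i} with p = 0.84
C(5,4)·0.84^4·0.16^1 = 0.39830
C(5,5)·0.84^5·0.16^0 = 0.41821
Sum = 0.817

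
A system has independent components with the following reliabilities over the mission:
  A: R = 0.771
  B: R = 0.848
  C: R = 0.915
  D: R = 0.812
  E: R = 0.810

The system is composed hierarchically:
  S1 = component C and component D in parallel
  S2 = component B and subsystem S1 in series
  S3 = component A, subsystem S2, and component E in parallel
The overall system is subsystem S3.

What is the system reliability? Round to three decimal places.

Parallel (C and D): 1 − (1 − 0.91500)(1 − 0.81200) = 0.98402
Series (B and [0.98402]): 0.84800 × 0.98402 = 0.83445
Parallel (A, [0.83445], and E): 1 − (1 − 0.77100)(1 − 0.83445)(1 − 0.81000) = 0.993

0.993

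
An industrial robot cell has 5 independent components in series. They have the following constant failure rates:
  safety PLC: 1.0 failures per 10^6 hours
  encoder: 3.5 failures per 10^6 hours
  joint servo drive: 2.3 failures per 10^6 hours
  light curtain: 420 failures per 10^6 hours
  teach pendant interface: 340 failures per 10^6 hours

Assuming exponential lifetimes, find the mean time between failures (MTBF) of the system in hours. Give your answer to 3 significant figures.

Series of exponential components: λ_sys = Σ λ_i
λ_sys = 0.0000010 + 0.0000035 + 0.0000023 + 0.00042 + 0.00034 = 7.6680e-04 /h
MTBF = 1 / λ_sys = 1300 h

1300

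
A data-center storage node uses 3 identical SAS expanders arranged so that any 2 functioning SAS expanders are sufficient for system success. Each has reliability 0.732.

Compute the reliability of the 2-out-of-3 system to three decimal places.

0.823

R = Σ_{i=2}^{3} C(3,i) p^i (1−p)^{3−i} with p = 0.732
C(3,2)·0.732^2·0.268^1 = 0.43080
C(3,3)·0.732^3·0.268^0 = 0.39222
Sum = 0.823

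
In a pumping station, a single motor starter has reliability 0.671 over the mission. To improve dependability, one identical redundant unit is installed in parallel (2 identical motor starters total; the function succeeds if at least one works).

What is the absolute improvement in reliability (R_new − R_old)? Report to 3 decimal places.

0.221

R_before = 0.671
R_after = 1 − (1 − 0.671)^2 = 0.892
ΔR = 0.892 − 0.671 = 0.221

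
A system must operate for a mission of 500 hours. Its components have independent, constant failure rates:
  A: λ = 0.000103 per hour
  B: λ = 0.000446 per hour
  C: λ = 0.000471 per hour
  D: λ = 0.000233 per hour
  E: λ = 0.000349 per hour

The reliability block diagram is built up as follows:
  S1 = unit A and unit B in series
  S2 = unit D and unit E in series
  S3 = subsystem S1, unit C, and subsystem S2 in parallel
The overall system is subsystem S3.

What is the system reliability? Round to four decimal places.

R(A) = exp(−0.000103 × 500) = 0.949804
R(B) = exp(−0.000446 × 500) = 0.800115
R(C) = exp(−0.000471 × 500) = 0.790176
R(D) = exp(−0.000233 × 500) = 0.890030
R(E) = exp(−0.000349 × 500) = 0.839877
Series (A and B): 0.949804 × 0.800115 = 0.759952
Series (D and E): 0.890030 × 0.839877 = 0.747516
Parallel ([0.759952], C, and [0.747516]): 1 − (1 − 0.759952)(1 − 0.790176)(1 − 0.747516) = 0.9873

0.9873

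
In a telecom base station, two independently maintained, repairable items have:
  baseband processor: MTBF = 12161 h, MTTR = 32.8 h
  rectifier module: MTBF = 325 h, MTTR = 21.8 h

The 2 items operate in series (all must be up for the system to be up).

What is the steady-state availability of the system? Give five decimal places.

A(baseband processor) = MTBF/(MTBF+MTTR) = 12161/(12161+32.8) = 0.997310
A(rectifier module) = MTBF/(MTBF+MTTR) = 325/(325+21.8) = 0.937140
Series availability: 0.997310 × 0.937140 = 0.93462

0.93462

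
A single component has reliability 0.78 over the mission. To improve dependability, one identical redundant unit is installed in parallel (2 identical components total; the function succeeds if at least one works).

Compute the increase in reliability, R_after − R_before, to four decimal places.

R_before = 0.78
R_after = 1 − (1 − 0.78)^2 = 0.9516
ΔR = 0.9516 − 0.78 = 0.1716

0.1716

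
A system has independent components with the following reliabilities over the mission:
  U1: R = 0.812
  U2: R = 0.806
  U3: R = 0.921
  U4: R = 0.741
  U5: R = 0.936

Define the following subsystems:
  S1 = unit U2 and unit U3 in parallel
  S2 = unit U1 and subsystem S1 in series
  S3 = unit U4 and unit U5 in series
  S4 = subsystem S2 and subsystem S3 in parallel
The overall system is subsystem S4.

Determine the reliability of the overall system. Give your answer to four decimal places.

Parallel (U2 and U3): 1 − (1 − 0.806000)(1 − 0.921000) = 0.984674
Series (U1 and [0.984674]): 0.812000 × 0.984674 = 0.799555
Series (U4 and U5): 0.741000 × 0.936000 = 0.693576
Parallel ([0.799555] and [0.693576]): 1 − (1 − 0.799555)(1 − 0.693576) = 0.9386

0.9386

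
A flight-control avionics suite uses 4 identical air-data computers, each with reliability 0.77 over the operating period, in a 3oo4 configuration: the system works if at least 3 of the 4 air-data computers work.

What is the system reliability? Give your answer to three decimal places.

0.772

R = Σ_{i=3}^{4} C(4,i) p^i (1−p)^{4−i} with p = 0.77
C(4,3)·0.77^3·0.23^1 = 0.42001
C(4,4)·0.77^4·0.23^0 = 0.35153
Sum = 0.772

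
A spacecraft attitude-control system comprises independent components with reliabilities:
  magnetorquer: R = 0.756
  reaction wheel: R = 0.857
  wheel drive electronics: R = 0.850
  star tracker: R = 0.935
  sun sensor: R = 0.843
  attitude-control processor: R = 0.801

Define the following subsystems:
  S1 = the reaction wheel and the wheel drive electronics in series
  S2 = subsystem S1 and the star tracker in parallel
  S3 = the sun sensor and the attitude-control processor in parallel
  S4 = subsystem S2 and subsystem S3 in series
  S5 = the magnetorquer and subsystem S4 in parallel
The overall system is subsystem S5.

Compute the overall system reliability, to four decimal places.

0.9882

Series (reaction wheel and wheel drive electronics): 0.857000 × 0.850000 = 0.728450
Parallel ([0.728450] and star tracker): 1 − (1 − 0.728450)(1 − 0.935000) = 0.982349
Parallel (sun sensor and attitude-control processor): 1 − (1 − 0.843000)(1 − 0.801000) = 0.968757
Series ([0.982349] and [0.968757]): 0.982349 × 0.968757 = 0.951657
Parallel (magnetorquer and [0.951657]): 1 − (1 − 0.756000)(1 − 0.951657) = 0.9882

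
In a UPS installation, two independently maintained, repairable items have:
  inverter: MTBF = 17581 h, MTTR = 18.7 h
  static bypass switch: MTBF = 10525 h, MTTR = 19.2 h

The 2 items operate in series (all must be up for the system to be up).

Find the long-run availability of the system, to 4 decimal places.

0.9971

A(inverter) = MTBF/(MTBF+MTTR) = 17581/(17581+18.7) = 0.998937
A(static bypass switch) = MTBF/(MTBF+MTTR) = 10525/(10525+19.2) = 0.998179
Series availability: 0.998937 × 0.998179 = 0.9971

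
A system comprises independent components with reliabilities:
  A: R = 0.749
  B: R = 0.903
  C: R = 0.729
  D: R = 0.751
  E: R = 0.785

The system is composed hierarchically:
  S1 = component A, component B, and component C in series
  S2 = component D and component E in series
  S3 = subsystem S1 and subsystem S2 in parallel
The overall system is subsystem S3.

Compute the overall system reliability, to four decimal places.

Series (A, B, and C): 0.749000 × 0.903000 × 0.729000 = 0.493057
Series (D and E): 0.751000 × 0.785000 = 0.589535
Parallel ([0.493057] and [0.589535]): 1 − (1 − 0.493057)(1 − 0.589535) = 0.7919

0.7919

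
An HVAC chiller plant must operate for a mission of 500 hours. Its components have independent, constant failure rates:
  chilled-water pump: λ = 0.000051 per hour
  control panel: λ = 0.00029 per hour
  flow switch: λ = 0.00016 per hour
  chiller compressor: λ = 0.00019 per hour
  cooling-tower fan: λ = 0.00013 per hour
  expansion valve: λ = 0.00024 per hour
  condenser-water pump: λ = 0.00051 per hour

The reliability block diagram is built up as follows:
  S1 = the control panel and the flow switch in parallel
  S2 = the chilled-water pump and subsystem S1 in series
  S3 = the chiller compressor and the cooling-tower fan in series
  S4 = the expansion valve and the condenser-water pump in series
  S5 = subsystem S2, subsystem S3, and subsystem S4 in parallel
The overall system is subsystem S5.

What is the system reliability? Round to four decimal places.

R(chilled-water pump) = exp(−0.000051 × 500) = 0.974822
R(control panel) = exp(−0.00029 × 500) = 0.865022
R(flow switch) = exp(−0.00016 × 500) = 0.923116
R(chiller compressor) = exp(−0.00019 × 500) = 0.909373
R(cooling-tower fan) = exp(−0.00013 × 500) = 0.937067
R(expansion valve) = exp(−0.00024 × 500) = 0.886920
R(condenser-water pump) = exp(−0.00051 × 500) = 0.774916
Parallel (control panel and flow switch): 1 − (1 − 0.865022)(1 − 0.923116) = 0.989622
Series (chilled-water pump and [0.989622]): 0.974822 × 0.989622 = 0.964705
Series (chiller compressor and cooling-tower fan): 0.909373 × 0.937067 = 0.852143
Series (expansion valve and condenser-water pump): 0.886920 × 0.774916 = 0.687288
Parallel ([0.964705], [0.852143], and [0.687288]): 1 − (1 − 0.964705)(1 − 0.852143)(1 − 0.687288) = 0.9984

0.9984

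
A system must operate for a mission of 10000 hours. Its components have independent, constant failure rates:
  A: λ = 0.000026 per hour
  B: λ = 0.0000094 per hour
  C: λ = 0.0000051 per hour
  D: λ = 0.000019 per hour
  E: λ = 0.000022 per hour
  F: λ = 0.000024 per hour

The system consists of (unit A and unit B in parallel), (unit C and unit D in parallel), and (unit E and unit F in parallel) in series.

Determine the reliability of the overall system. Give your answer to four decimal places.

R(A) = exp(−0.000026 × 10000) = 0.771052
R(B) = exp(−0.0000094 × 10000) = 0.910283
R(C) = exp(−0.0000051 × 10000) = 0.950279
R(D) = exp(−0.000019 × 10000) = 0.826959
R(E) = exp(−0.000022 × 10000) = 0.802519
R(F) = exp(−0.000024 × 10000) = 0.786628
Parallel (A and B): 1 − (1 − 0.771052)(1 − 0.910283) = 0.979459
Parallel (C and D): 1 − (1 − 0.950279)(1 − 0.826959) = 0.991396
Parallel (E and F): 1 − (1 − 0.802519)(1 − 0.786628) = 0.957863
Series ([0.979459], [0.991396], and [0.957863]): 0.979459 × 0.991396 × 0.957863 = 0.9301

0.9301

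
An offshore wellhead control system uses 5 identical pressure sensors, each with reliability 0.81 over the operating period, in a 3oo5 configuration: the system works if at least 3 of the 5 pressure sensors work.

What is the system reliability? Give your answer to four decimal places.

0.9495

R = Σ_{i=3}^{5} C(5,i) p^i (1−p)^{5−i} with p = 0.81
C(5,3)·0.81^3·0.19^2 = 0.191850
C(5,4)·0.81^4·0.19^1 = 0.408944
C(5,5)·0.81^5·0.19^0 = 0.348678
Sum = 0.9495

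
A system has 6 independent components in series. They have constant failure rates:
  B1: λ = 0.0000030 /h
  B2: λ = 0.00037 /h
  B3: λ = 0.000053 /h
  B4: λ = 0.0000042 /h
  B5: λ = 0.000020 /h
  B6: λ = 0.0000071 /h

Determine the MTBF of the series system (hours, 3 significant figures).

Series of exponential components: λ_sys = Σ λ_i
λ_sys = 0.0000030 + 0.00037 + 0.000053 + 0.0000042 + 0.000020 + 0.0000071 = 4.5730e-04 /h
MTBF = 1 / λ_sys = 2190 h

2190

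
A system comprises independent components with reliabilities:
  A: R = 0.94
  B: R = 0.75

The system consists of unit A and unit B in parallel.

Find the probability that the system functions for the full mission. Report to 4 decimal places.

Parallel (A and B): 1 − (1 − 0.940000)(1 − 0.750000) = 0.9850

0.9850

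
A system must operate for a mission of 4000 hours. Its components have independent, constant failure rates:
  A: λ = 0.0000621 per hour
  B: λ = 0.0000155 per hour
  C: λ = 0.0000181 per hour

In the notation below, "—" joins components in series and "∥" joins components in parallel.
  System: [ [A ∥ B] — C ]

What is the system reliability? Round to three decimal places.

R(A) = exp(−0.0000621 × 4000) = 0.78005
R(B) = exp(−0.0000155 × 4000) = 0.93988
R(C) = exp(−0.0000181 × 4000) = 0.93016
Parallel (A and B): 1 − (1 − 0.78005)(1 − 0.93988) = 0.98678
Series ([0.98678] and C): 0.98678 × 0.93016 = 0.918

0.918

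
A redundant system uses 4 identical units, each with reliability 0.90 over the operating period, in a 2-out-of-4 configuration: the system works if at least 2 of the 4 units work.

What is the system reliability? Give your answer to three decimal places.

0.996

R = Σ_{i=2}^{4} C(4,i) p^i (1−p)^{4−i} with p = 0.90
C(4,2)·0.90^2·0.10^2 = 0.04860
C(4,3)·0.90^3·0.10^1 = 0.29160
C(4,4)·0.90^4·0.10^0 = 0.65610
Sum = 0.996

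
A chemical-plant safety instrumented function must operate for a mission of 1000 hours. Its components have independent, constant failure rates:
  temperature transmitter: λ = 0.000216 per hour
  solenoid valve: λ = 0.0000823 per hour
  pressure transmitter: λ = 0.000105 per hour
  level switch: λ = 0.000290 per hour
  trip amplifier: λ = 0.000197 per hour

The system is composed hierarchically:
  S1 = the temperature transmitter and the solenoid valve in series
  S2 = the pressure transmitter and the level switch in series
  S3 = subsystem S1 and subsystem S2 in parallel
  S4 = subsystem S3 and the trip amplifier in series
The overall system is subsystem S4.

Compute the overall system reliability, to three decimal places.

0.752

R(temperature transmitter) = exp(−0.000216 × 1000) = 0.80574
R(solenoid valve) = exp(−0.0000823 × 1000) = 0.92100
R(pressure transmitter) = exp(−0.000105 × 1000) = 0.90032
R(level switch) = exp(−0.000290 × 1000) = 0.74826
R(trip amplifier) = exp(−0.000197 × 1000) = 0.82119
Series (temperature transmitter and solenoid valve): 0.80574 × 0.92100 = 0.74209
Series (pressure transmitter and level switch): 0.90032 × 0.74826 = 0.67367
Parallel ([0.74209] and [0.67367]): 1 − (1 − 0.74209)(1 − 0.67367) = 0.91584
Series ([0.91584] and trip amplifier): 0.91584 × 0.82119 = 0.752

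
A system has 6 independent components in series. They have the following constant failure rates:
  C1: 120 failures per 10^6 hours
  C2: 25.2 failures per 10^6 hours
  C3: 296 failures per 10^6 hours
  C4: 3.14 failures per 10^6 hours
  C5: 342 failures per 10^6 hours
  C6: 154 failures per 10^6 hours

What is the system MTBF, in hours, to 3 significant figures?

Series of exponential components: λ_sys = Σ λ_i
λ_sys = 0.000120 + 0.0000252 + 0.000296 + 0.00000314 + 0.000342 + 0.000154 = 9.4034e-04 /h
MTBF = 1 / λ_sys = 1060 h

1060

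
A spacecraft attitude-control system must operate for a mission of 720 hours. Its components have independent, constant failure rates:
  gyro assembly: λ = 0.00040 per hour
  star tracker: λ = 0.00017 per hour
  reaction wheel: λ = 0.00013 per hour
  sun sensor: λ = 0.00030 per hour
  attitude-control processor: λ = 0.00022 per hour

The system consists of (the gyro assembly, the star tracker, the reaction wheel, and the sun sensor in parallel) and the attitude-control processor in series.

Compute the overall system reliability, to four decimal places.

R(gyro assembly) = exp(−0.00040 × 720) = 0.749762
R(star tracker) = exp(−0.00017 × 720) = 0.884794
R(reaction wheel) = exp(−0.00013 × 720) = 0.910647
R(sun sensor) = exp(−0.00030 × 720) = 0.805735
R(attitude-control processor) = exp(−0.00022 × 720) = 0.853508
Parallel (gyro assembly, star tracker, reaction wheel, and sun sensor): 1 − (1 − 0.749762)(1 − 0.884794)(1 − 0.910647)(1 − 0.805735) = 0.999500
Series ([0.999500] and attitude-control processor): 0.999500 × 0.853508 = 0.8531

0.8531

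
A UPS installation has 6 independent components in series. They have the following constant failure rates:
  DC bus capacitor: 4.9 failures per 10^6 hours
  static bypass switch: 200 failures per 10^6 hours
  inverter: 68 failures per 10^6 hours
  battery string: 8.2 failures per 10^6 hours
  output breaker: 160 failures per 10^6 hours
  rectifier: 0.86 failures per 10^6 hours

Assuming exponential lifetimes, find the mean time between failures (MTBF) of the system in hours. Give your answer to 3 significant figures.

2260

Series of exponential components: λ_sys = Σ λ_i
λ_sys = 0.0000049 + 0.00020 + 0.000068 + 0.0000082 + 0.00016 + 0.00000086 = 4.4196e-04 /h
MTBF = 1 / λ_sys = 2260 h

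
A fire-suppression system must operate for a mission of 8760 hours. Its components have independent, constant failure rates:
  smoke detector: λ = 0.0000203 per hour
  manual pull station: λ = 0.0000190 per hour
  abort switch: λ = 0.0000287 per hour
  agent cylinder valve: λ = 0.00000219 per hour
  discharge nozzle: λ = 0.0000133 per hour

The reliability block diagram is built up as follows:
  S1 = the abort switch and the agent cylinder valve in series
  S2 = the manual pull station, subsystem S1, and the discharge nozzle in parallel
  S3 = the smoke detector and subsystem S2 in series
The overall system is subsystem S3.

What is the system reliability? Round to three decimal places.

0.834

R(smoke detector) = exp(−0.0000203 × 8760) = 0.83709
R(manual pull station) = exp(−0.0000190 × 8760) = 0.84667
R(abort switch) = exp(−0.0000287 × 8760) = 0.77770
R(agent cylinder valve) = exp(−0.00000219 × 8760) = 0.98100
R(discharge nozzle) = exp(−0.0000133 × 8760) = 0.89002
Series (abort switch and agent cylinder valve): 0.77770 × 0.98100 = 0.76292
Parallel (manual pull station, [0.76292], and discharge nozzle): 1 − (1 − 0.84667)(1 − 0.76292)(1 − 0.89002) = 0.99600
Series (smoke detector and [0.99600]): 0.83709 × 0.99600 = 0.834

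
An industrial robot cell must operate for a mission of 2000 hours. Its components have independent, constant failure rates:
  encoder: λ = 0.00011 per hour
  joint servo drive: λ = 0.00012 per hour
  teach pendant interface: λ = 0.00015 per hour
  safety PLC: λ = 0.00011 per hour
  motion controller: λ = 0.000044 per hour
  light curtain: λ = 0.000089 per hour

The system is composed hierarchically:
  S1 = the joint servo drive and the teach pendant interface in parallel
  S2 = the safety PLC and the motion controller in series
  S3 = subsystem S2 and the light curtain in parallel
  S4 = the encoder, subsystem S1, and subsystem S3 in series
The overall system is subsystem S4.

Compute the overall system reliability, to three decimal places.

R(encoder) = exp(−0.00011 × 2000) = 0.80252
R(joint servo drive) = exp(−0.00012 × 2000) = 0.78663
R(teach pendant interface) = exp(−0.00015 × 2000) = 0.74082
R(safety PLC) = exp(−0.00011 × 2000) = 0.80252
R(motion controller) = exp(−0.000044 × 2000) = 0.91576
R(light curtain) = exp(−0.000089 × 2000) = 0.83694
Parallel (joint servo drive and teach pendant interface): 1 − (1 − 0.78663)(1 − 0.74082) = 0.94470
Series (safety PLC and motion controller): 0.80252 × 0.91576 = 0.73492
Parallel ([0.73492] and light curtain): 1 − (1 − 0.73492)(1 − 0.83694) = 0.95678
Series (encoder, [0.94470], and [0.95678]): 0.80252 × 0.94470 × 0.95678 = 0.725

0.725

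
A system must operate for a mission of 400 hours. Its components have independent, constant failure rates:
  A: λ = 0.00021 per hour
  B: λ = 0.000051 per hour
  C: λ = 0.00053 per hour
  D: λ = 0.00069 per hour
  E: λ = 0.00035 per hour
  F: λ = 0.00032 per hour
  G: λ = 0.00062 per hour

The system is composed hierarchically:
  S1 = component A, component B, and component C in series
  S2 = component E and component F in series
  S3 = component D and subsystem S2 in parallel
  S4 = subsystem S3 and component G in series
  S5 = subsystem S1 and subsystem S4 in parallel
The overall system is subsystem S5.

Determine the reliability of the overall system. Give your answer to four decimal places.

R(A) = exp(−0.00021 × 400) = 0.919431
R(B) = exp(−0.000051 × 400) = 0.979807
R(C) = exp(−0.00053 × 400) = 0.808965
R(D) = exp(−0.00069 × 400) = 0.758813
R(E) = exp(−0.00035 × 400) = 0.869358
R(F) = exp(−0.00032 × 400) = 0.879853
R(G) = exp(−0.00062 × 400) = 0.780360
Series (A, B, and C): 0.919431 × 0.979807 × 0.808965 = 0.728768
Series (E and F): 0.869358 × 0.879853 = 0.764907
Parallel (D and [0.764907]): 1 − (1 − 0.758813)(1 − 0.764907) = 0.943299
Series ([0.943299] and G): 0.943299 × 0.780360 = 0.736113
Parallel ([0.728768] and [0.736113]): 1 − (1 − 0.728768)(1 − 0.736113) = 0.9284

0.9284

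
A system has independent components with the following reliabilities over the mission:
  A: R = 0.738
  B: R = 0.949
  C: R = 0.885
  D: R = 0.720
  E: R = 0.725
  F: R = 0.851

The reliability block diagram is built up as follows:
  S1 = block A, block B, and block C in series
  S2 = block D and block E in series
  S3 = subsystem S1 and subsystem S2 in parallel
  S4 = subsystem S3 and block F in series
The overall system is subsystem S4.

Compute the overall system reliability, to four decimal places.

Series (A, B, and C): 0.738000 × 0.949000 × 0.885000 = 0.619820
Series (D and E): 0.720000 × 0.725000 = 0.522000
Parallel ([0.619820] and [0.522000]): 1 − (1 − 0.619820)(1 − 0.522000) = 0.818274
Series ([0.818274] and F): 0.818274 × 0.851000 = 0.6964

0.6964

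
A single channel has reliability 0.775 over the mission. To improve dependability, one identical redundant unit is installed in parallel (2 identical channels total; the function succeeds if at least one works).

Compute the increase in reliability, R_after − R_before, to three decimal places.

R_before = 0.775
R_after = 1 − (1 − 0.775)^2 = 0.949
ΔR = 0.949 − 0.775 = 0.174

0.174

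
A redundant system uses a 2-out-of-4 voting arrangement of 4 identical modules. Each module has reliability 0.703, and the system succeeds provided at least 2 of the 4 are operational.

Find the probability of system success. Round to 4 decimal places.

0.9186

R = Σ_{i=2}^{4} C(4,i) p^i (1−p)^{4−i} with p = 0.703
C(4,2)·0.703^2·0.297^2 = 0.261562
C(4,3)·0.703^3·0.297^1 = 0.412746
C(4,4)·0.703^4·0.297^0 = 0.244243
Sum = 0.9186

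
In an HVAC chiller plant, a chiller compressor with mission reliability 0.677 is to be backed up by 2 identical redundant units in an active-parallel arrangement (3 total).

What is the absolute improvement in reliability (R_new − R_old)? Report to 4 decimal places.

R_before = 0.677
R_after = 1 − (1 − 0.677)^3 = 0.9663
ΔR = 0.9663 − 0.677 = 0.2893

0.2893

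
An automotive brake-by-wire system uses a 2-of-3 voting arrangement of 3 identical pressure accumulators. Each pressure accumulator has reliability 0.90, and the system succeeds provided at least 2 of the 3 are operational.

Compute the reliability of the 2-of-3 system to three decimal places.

0.972

R = Σ_{i=2}^{3} C(3,i) p^i (1−p)^{3−i} with p = 0.90
C(3,2)·0.90^2·0.10^1 = 0.24300
C(3,3)·0.90^3·0.10^0 = 0.72900
Sum = 0.972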